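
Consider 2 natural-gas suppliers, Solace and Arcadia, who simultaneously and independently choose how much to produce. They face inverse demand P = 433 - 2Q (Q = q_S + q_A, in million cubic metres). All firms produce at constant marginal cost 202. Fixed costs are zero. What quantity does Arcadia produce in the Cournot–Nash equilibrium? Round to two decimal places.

38.50

A representative firm's profit is π_i = q_i(433 - 2Q) - 202q_i.
First-order condition (treating rivals' output as given): 231 - 4q_i - 2q_j = 0.
With identical firms every q_j equals q_i, so q_j = q_i and 231 = 6q_i, giving q_i = 77/2.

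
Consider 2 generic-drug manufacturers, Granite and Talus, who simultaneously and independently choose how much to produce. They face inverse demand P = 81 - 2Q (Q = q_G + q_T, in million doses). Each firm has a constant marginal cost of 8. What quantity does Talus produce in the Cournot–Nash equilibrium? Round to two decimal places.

Each firm earns π_i = (81 - 2Q)q_i - 8q_i.
Setting ∂π_i/∂q_i = 0 with rivals' quantities fixed: 73 - 4q_i - 2q_j = 0.
By symmetry each firm produces the same amount; substituting q_j = q_i yields q_i = 73/6.

12.17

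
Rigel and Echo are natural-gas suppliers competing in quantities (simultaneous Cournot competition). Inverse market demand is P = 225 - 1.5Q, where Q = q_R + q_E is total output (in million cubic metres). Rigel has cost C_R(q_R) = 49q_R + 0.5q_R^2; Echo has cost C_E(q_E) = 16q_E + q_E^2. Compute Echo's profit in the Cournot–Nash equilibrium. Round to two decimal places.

Rigel's profit: π_R = (225 - 1.5Q)q_R - (49q_R + (1/2)q_R²). Setting ∂π_R/∂q_R = 0: 176 - 4q_R - (3/2)(q_E) = 0.
Echo's first-order condition: 209 - 5q_E - (3/2)(q_R) = 0.
So q_R = (176 - (3/2)q_E)/4 and q_E = (209 - (3/2)q_R)/5.
Solving the pair: q_R = 31.9155, q_E = 32.2254.
Price P = 225 - (3/2)·64.1408 = 128.7887.
Echo's profit: 128.7887·32.2254 - 16·32.2254 - 32.2254² = 2596.1833.

2596.18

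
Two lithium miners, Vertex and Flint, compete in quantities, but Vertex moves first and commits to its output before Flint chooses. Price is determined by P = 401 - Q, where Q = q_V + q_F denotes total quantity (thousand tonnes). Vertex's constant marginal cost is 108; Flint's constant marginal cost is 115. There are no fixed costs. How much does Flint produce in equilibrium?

68

Solve by backward induction. Given q_V, the follower Flint maximises π_F = (401 - q_V - q_F)q_F - 115q_F.
Follower FOC: 286 - q_V - 2q_F = 0, so q_F(q_V) = (286 - q_V)/2.
Vertex substitutes q_F(q_V) into its own profit: π_V = q_V(401 - q_V - (286 - q_V)/2) - 108q_V = (258 - (1/2)q_V)q_V - 108q_V.
Leader FOC: 150 - q_V = 0, so q_V = 150.
Then q_F = (286 - 150)/2 = 68.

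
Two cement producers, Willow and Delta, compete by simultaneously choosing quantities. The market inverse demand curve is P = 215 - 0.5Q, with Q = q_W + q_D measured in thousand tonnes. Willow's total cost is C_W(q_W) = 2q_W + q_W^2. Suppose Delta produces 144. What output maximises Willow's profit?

47

With the rival's output fixed at 144, Willow's profit is π_W = (215 - (1/2)·144 - (1/2)q_W)q_W - (2q_W + q_W²) = (143 - (1/2)q_W)q_W - (2q_W + q_W²).
∂π_W/∂q_W = 141 - 3q_W = 0, so q_W = 47.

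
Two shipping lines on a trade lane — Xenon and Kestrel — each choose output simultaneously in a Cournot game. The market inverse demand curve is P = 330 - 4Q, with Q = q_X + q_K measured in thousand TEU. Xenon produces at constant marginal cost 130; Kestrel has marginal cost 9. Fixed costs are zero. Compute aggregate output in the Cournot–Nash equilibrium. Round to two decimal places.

Xenon's profit: π_X = (330 - 4Q)q_X - (130q_X). Setting ∂π_X/∂q_X = 0: 200 - 8q_X - 4(q_K) = 0.
Kestrel's profit: π_K = (330 - 4Q)q_K - (9q_K). Setting ∂π_K/∂q_K = 0: 321 - 8q_K - 4(q_X) = 0.
Rearranging gives the reaction functions q_X = (200 - 4q_K)/8 and q_K = (321 - 4q_X)/8.
Solving the pair: q_X = 79/12, q_K = 221/6.
Total output Q = 79/12 + 221/6 = 521/12.

43.42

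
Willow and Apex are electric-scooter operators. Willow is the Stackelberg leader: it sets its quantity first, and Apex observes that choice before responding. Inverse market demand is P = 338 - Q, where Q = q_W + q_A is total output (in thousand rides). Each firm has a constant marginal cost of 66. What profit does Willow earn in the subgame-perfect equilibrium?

9248

Solve by backward induction. Given q_W, the follower Apex maximises π_A = (338 - q_W - q_A)q_A - 66q_A.
Follower FOC: 272 - q_W - 2q_A = 0, so q_A(q_W) = (272 - q_W)/2.
Willow substitutes q_A(q_W) into its own profit: π_W = q_W(338 - q_W - (272 - q_W)/2) - 66q_W = (202 - (1/2)q_W)q_W - 66q_W.
The leader's first-order condition 136 - q_W = 0 yields q_W = 136.
Then q_A = (272 - 136)/2 = 68.
Price P = 338 - 204 = 134.
Willow's profit: (134 - 66)·136 = 9248.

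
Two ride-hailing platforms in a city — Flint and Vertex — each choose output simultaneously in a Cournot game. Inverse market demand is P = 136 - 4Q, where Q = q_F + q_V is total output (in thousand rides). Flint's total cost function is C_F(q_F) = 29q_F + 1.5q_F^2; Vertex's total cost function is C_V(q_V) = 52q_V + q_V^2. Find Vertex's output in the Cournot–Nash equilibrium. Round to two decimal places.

Flint's profit: π_F = (136 - 4Q)q_F - (29q_F + (3/2)q_F²). Setting ∂π_F/∂q_F = 0: 107 - 11q_F - 4(q_V) = 0.
Vertex's profit: π_V = (136 - 4Q)q_V - (52q_V + q_V²). Setting ∂π_V/∂q_V = 0: 84 - 10q_V - 4(q_F) = 0.
Best responses: q_F = (107 - 4q_V)/11, q_V = (84 - 4q_F)/10.
Substituting one into the other gives q_F = 367/47 and q_V = 248/47.

5.28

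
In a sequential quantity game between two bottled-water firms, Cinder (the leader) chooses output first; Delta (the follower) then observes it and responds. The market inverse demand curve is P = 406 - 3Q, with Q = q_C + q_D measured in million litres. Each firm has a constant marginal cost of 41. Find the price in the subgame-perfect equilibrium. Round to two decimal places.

Solve by backward induction. Given q_C, the follower Delta maximises π_D = (406 - 3q_C - 3q_D)q_D - 41q_D.
Follower FOC: 365 - 3q_C - 6q_D = 0, so q_D(q_C) = (365 - 3q_C)/6.
The leader anticipates this reaction. Substituting into P = 406 - 3Q gives P = 447/2 - (3/2)q_C, so π_C = (447/2 - (3/2)q_C)q_C - 41q_C.
The leader's first-order condition 365/2 - 3q_C = 0 yields q_C = 365/6.
Then q_D = (365 - 3·(365/6))/6 = 365/12.
Total output Q = 365/4, so price P = 406 - 3·(365/4) = 529/4.

132.25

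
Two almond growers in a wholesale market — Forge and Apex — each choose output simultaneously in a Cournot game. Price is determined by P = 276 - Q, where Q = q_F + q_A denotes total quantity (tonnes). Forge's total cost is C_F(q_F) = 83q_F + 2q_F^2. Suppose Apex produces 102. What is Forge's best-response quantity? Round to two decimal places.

With the rival's output fixed at 102, Forge's profit is π_F = (276 - 102 - q_F)q_F - (83q_F + 2q_F²) = (174 - q_F)q_F - (83q_F + 2q_F²).
∂π_F/∂q_F = 91 - 6q_F = 0, so q_F = 91/6.

15.17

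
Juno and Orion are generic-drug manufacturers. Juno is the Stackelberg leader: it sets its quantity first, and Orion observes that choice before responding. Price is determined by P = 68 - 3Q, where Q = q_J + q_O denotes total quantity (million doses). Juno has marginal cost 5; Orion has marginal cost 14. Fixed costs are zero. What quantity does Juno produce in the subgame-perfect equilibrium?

The follower Orion best-responds to any q_J: π_O = (68 - 3Q)q_O - 14q_O.
Setting the follower's marginal profit to zero, 54 - 3q_J - 6q_O = 0, i.e. q_O = (54 - 3q_J)/6.
The leader anticipates this reaction. Substituting into P = 68 - 3Q gives P = 41 - (3/2)q_J, so π_J = (41 - (3/2)q_J)q_J - 5q_J.
The leader's first-order condition 36 - 3q_J = 0 yields q_J = 12.
Then q_O = (54 - 3·12)/6 = 3.

12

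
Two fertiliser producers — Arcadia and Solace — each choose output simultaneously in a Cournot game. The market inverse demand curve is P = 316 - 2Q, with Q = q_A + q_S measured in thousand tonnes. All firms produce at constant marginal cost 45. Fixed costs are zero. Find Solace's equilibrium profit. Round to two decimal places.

4080.06

Each firm earns π_i = (316 - 2Q)q_i - 45q_i.
First-order condition (treating rivals' output as given): 271 - 4q_i - 2q_j = 0.
By symmetry each firm produces the same amount; substituting q_j = q_i yields q_i = 271/6.
Price P = 316 - 2·(271/3) = 406/3.
Solace's profit: (406/3 - 45)·(271/6) = 4080.0556.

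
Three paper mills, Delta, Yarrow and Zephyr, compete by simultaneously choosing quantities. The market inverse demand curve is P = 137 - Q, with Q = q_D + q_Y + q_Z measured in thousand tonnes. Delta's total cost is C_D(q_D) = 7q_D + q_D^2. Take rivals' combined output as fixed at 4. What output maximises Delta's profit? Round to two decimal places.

31.50

With rivals' combined output fixed at 4, Delta's profit is π_D = (137 - 4 - q_D)q_D - (7q_D + q_D²) = (133 - q_D)q_D - (7q_D + q_D²).
∂π_D/∂q_D = 126 - 4q_D = 0, so q_D = 63/2.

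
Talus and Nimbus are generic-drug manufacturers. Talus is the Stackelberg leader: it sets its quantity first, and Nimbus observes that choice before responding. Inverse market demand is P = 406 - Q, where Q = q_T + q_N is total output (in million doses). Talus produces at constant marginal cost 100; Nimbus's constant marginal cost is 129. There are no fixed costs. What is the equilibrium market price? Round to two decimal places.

The follower Nimbus best-responds to any q_T: π_N = (406 - Q)q_N - 129q_N.
Follower FOC: 277 - q_T - 2q_N = 0, so q_N(q_T) = (277 - q_T)/2.
Talus substitutes q_N(q_T) into its own profit: π_T = q_T(406 - q_T - (277 - q_T)/2) - 100q_T = (535/2 - (1/2)q_T)q_T - 100q_T.
Leader FOC: 335/2 - q_T = 0, so q_T = 335/2.
Then q_N = (277 - 335/2)/2 = 219/4.
Total output Q = 889/4, so price P = 406 - 889/4 = 735/4.

183.75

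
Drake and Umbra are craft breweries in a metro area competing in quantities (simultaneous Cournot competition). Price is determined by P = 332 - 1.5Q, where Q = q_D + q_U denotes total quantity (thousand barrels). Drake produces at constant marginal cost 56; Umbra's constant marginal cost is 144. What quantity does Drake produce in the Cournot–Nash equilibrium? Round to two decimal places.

Drake's profit: π_D = (332 - 1.5Q)q_D - (56q_D). Setting ∂π_D/∂q_D = 0: 276 - 3q_D - (3/2)(q_U) = 0.
Umbra's profit: π_U = (332 - 1.5Q)q_U - (144q_U). Setting ∂π_U/∂q_U = 0: 188 - 3q_U - (3/2)(q_D) = 0.
Rearranging gives the reaction functions q_D = (276 - (3/2)q_U)/3 and q_U = (188 - (3/2)q_D)/3.
Solving the pair: q_D = 728/9, q_U = 200/9.

80.89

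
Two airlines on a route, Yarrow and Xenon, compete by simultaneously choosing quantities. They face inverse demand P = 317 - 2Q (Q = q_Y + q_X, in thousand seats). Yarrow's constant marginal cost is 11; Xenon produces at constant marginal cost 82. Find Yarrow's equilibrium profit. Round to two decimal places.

Yarrow's profit: π_Y = (317 - 2Q)q_Y - (11q_Y). Setting ∂π_Y/∂q_Y = 0: 306 - 4q_Y - 2(q_X) = 0.
Xenon's profit: π_X = (317 - 2Q)q_X - (82q_X). Setting ∂π_X/∂q_X = 0: 235 - 4q_X - 2(q_Y) = 0.
Best responses: q_Y = (306 - 2q_X)/4, q_X = (235 - 2q_Y)/4.
Substituting one into the other gives q_Y = 377/6 and q_X = 82/3.
Price P = 317 - 2·(541/6) = 410/3.
Yarrow's profit: (410/3 - 11)·(377/6) = 7896.0556.

7896.06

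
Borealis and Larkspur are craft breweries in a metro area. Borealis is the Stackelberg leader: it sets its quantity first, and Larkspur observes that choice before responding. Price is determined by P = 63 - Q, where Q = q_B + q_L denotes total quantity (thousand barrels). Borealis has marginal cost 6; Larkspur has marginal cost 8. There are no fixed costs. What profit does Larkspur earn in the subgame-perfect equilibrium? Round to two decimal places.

162.56

Solve by backward induction. Given q_B, the follower Larkspur maximises π_L = (63 - q_B - q_L)q_L - 8q_L.
Follower FOC: 55 - q_B - 2q_L = 0, so q_L(q_B) = (55 - q_B)/2.
The leader anticipates this reaction. Substituting into P = 63 - Q gives P = 71/2 - (1/2)q_B, so π_B = (71/2 - (1/2)q_B)q_B - 6q_B.
The leader's first-order condition 59/2 - q_B = 0 yields q_B = 59/2.
Then q_L = (55 - 59/2)/2 = 51/4.
Price P = 63 - 169/4 = 83/4.
Larkspur's profit: (83/4 - 8)·(51/4) = 162.5625.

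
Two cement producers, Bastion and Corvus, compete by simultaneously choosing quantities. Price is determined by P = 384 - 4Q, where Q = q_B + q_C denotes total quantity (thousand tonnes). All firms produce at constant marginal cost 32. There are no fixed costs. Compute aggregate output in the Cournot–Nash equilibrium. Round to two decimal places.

A representative firm's profit is π_i = q_i(384 - 4Q) - 32q_i.
First-order condition (treating rivals' output as given): 352 - 8q_i - 4q_j = 0.
By symmetry each firm produces the same amount; substituting q_j = q_i yields q_i = 352/12 = 88/3.
Total output Q = 88/3 + 88/3 = 176/3.

58.67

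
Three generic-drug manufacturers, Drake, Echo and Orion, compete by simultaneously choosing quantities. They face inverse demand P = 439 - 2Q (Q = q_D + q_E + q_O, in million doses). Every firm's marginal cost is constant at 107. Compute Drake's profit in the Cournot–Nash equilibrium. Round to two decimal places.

3444.50

Each firm earns π_i = (439 - 2Q)q_i - 107q_i.
Setting ∂π_i/∂q_i = 0 with rivals' quantities fixed: 332 - 4q_i - 2·Σ_{j≠i} q_j = 0.
With identical firms every q_j equals q_i, so Σ_{j≠i} q_j = 2q_i and 332 = 8q_i, giving q_i = 83/2.
Price P = 439 - 2·(249/2) = 190.
Drake's profit: (190 - 107)·(83/2) = 3444.5000.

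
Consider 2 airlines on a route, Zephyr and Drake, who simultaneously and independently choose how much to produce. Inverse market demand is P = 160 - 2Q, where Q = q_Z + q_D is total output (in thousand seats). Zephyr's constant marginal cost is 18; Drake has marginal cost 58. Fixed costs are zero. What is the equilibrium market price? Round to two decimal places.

78.67

Zephyr's profit: π_Z = (160 - 2Q)q_Z - (18q_Z). Setting ∂π_Z/∂q_Z = 0: 142 - 4q_Z - 2(q_D) = 0.
Drake's first-order condition: 102 - 4q_D - 2(q_Z) = 0.
Best responses: q_Z = (142 - 2q_D)/4, q_D = (102 - 2q_Z)/4.
Substituting one into the other gives q_Z = 91/3 and q_D = 31/3.
Total output Q = 122/3, so price P = 160 - 2·(122/3) = 236/3.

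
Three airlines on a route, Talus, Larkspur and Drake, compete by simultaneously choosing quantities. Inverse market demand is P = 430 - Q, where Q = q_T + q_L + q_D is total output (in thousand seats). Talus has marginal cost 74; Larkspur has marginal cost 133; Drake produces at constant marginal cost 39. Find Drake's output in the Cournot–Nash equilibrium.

Talus's profit: π_T = (430 - Q)q_T - (74q_T). Setting ∂π_T/∂q_T = 0: 356 - 2q_T - (q_L + q_D) = 0.
Larkspur's profit: π_L = (430 - Q)q_L - (133q_L). Setting ∂π_L/∂q_L = 0: 297 - 2q_L - (q_T + q_D) = 0.
Drake's first-order condition: 391 - 2q_D - (q_T + q_L) = 0.
Adding the 3 first-order conditions: 1044 − 4Q = 0, so Q = 261.
Back-substituting: q_T = (356 − 261) = 95, q_L = (297 − 261) = 36, q_D = (391 − 261) = 130.

130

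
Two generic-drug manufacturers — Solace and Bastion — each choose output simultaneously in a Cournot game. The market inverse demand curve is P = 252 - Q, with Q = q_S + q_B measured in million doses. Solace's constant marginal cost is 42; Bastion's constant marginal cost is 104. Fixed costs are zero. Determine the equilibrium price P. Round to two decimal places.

Solace's profit: π_S = (252 - Q)q_S - (42q_S). Setting ∂π_S/∂q_S = 0: 210 - 2q_S - (q_B) = 0.
Bastion's first-order condition: 148 - 2q_B - (q_S) = 0.
Rearranging gives the reaction functions q_S = (210 - q_B)/2 and q_B = (148 - q_S)/2.
Substituting one into the other gives q_S = 272/3 and q_B = 86/3.
Total output Q = 358/3, so price P = 252 - 358/3 = 398/3.

132.67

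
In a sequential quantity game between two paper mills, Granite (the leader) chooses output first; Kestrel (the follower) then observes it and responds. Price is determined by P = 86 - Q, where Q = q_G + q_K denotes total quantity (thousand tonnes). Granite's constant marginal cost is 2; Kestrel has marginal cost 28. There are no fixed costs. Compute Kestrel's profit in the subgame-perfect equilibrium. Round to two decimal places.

The follower Kestrel best-responds to any q_G: π_K = (86 - Q)q_K - 28q_K.
∂π_K/∂q_K = 58 - q_G - 2q_K = 0 gives the reaction function q_K = (58 - q_G)/2.
The leader anticipates this reaction. Substituting into P = 86 - Q gives P = 57 - (1/2)q_G, so π_G = (57 - (1/2)q_G)q_G - 2q_G.
The leader's first-order condition 55 - q_G = 0 yields q_G = 55.
Then q_K = (58 - 55)/2 = 3/2.
Price P = 86 - 113/2 = 59/2.
Kestrel's profit: (59/2 - 28)·(3/2) = 9/4.

2.25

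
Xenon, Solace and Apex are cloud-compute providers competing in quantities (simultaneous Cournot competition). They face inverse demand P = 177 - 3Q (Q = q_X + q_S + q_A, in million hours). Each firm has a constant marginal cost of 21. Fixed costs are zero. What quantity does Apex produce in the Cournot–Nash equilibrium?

13

Each firm earns π_i = (177 - 3Q)q_i - 21q_i.
Setting ∂π_i/∂q_i = 0 with rivals' quantities fixed: 156 - 6q_i - 3·Σ_{j≠i} q_j = 0.
With identical firms every q_j equals q_i, so Σ_{j≠i} q_j = 2q_i and 156 = 12q_i, giving q_i = 13.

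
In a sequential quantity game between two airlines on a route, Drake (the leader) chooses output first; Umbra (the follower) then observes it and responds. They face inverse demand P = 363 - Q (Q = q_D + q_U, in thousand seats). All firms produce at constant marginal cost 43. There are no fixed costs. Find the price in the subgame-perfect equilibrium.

The follower Umbra best-responds to any q_D: π_U = (363 - Q)q_U - 43q_U.
Follower FOC: 320 - q_D - 2q_U = 0, so q_U(q_D) = (320 - q_D)/2.
The leader anticipates this reaction. Substituting into P = 363 - Q gives P = 203 - (1/2)q_D, so π_D = (203 - (1/2)q_D)q_D - 43q_D.
Maximising: ∂π_D/∂q_D = 160 - q_D = 0, giving q_D = 160.
Then q_U = (320 - 160)/2 = 80.
Total output Q = 240, so price P = 363 - 240 = 123.

123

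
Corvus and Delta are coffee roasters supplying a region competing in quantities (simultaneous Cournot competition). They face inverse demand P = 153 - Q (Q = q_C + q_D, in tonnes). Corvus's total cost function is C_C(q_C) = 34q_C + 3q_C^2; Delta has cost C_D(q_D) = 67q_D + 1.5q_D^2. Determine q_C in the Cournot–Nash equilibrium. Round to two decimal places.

13.05

Corvus's profit: π_C = (153 - Q)q_C - (34q_C + 3q_C²). Setting ∂π_C/∂q_C = 0: 119 - 8q_C - (q_D) = 0.
Delta's first-order condition: 86 - 5q_D - (q_C) = 0.
Rearranging gives the reaction functions q_C = (119 - q_D)/8 and q_D = (86 - q_C)/5.
Substituting one into the other gives q_C = 509/39 and q_D = 569/39.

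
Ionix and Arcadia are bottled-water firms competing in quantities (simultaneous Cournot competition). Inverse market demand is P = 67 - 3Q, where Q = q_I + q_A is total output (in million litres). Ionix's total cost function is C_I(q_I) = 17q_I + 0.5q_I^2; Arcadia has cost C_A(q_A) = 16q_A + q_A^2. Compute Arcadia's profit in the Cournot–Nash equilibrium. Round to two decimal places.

Ionix's profit: π_I = (67 - 3Q)q_I - (17q_I + (1/2)q_I²). Setting ∂π_I/∂q_I = 0: 50 - 7q_I - 3(q_A) = 0.
Arcadia's profit: π_A = (67 - 3Q)q_A - (16q_A + q_A²). Setting ∂π_A/∂q_A = 0: 51 - 8q_A - 3(q_I) = 0.
So q_I = (50 - 3q_A)/7 and q_A = (51 - 3q_I)/8.
Solving the pair: q_I = 247/47, q_A = 207/47.
Price P = 67 - 3·(454/47) = 1787/47.
Arcadia's profit: (1787/47)·(207/47) - 16·(207/47) - (207/47)² = 77.5899.

77.59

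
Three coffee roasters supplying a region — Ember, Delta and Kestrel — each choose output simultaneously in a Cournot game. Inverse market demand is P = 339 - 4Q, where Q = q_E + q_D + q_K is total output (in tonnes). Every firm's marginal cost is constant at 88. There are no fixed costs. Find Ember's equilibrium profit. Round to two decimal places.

Each firm earns π_i = (339 - 4Q)q_i - 88q_i.
Setting ∂π_i/∂q_i = 0 with rivals' quantities fixed: 251 - 8q_i - 4·Σ_{j≠i} q_j = 0.
With identical firms every q_j equals q_i, so Σ_{j≠i} q_j = 2q_i and 251 = 16q_i, giving q_i = 251/16.
Price P = 339 - 4·(753/16) = 603/4.
Ember's profit: (603/4 - 88)·(251/16) = 984.3906.

984.39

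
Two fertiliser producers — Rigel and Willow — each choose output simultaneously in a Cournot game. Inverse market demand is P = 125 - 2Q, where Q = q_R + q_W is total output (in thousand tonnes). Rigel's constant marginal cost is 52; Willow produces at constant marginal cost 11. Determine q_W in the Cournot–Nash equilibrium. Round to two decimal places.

25.83

Rigel's profit: π_R = (125 - 2Q)q_R - (52q_R). Setting ∂π_R/∂q_R = 0: 73 - 4q_R - 2(q_W) = 0.
Willow's profit: π_W = (125 - 2Q)q_W - (11q_W). Setting ∂π_W/∂q_W = 0: 114 - 4q_W - 2(q_R) = 0.
Best responses: q_R = (73 - 2q_W)/4, q_W = (114 - 2q_R)/4.
Substituting one into the other gives q_R = 16/3 and q_W = 155/6.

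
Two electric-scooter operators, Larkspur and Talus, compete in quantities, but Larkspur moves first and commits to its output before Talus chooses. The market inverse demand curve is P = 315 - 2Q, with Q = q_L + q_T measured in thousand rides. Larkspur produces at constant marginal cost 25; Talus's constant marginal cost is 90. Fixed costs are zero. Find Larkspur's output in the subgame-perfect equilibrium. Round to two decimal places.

88.75

The follower Talus best-responds to any q_L: π_T = (315 - 2Q)q_T - 90q_T.
Setting the follower's marginal profit to zero, 225 - 2q_L - 4q_T = 0, i.e. q_T = (225 - 2q_L)/4.
Larkspur substitutes q_T(q_L) into its own profit: π_L = q_L(315 - 2q_L - (225 - 2q_L)/2) - 25q_L = (405/2 - q_L)q_L - 25q_L.
Leader FOC: 355/2 - 2q_L = 0, so q_L = 355/4.
Then q_T = (225 - 2·(355/4))/4 = 95/8.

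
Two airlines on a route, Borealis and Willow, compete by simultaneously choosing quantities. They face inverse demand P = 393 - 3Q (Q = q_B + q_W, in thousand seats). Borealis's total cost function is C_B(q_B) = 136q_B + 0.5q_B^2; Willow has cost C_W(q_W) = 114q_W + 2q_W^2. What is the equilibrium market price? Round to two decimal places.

249.64

Borealis's profit: π_B = (393 - 3Q)q_B - (136q_B + (1/2)q_B²). Setting ∂π_B/∂q_B = 0: 257 - 7q_B - 3(q_W) = 0.
Willow's profit: π_W = (393 - 3Q)q_W - (114q_W + 2q_W²). Setting ∂π_W/∂q_W = 0: 279 - 10q_W - 3(q_B) = 0.
So q_B = (257 - 3q_W)/7 and q_W = (279 - 3q_B)/10.
Substituting one into the other gives q_B = 1733/61 and q_W = 1182/61.
Total output Q = 47.7869, so price P = 393 - 3·47.7869 = 249.6393.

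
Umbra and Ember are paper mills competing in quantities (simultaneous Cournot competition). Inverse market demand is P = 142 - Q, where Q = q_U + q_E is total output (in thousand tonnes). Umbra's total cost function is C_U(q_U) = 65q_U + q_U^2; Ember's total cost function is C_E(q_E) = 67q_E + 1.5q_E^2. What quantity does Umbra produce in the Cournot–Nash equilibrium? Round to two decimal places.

Umbra's profit: π_U = (142 - Q)q_U - (65q_U + q_U²). Setting ∂π_U/∂q_U = 0: 77 - 4q_U - (q_E) = 0.
Ember's profit: π_E = (142 - Q)q_E - (67q_E + (3/2)q_E²). Setting ∂π_E/∂q_E = 0: 75 - 5q_E - (q_U) = 0.
Best responses: q_U = (77 - q_E)/4, q_E = (75 - q_U)/5.
Substituting one into the other gives q_U = 310/19 and q_E = 223/19.

16.32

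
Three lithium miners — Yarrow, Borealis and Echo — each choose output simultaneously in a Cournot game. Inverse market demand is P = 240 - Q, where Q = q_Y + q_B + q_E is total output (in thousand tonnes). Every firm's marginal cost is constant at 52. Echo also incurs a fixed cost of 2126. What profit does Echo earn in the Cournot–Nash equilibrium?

83

A representative firm's profit is π_i = q_i(240 - Q) - 52q_i.
Setting ∂π_i/∂q_i = 0 with rivals' quantities fixed: 188 - 2q_i - Σ_{j≠i} q_j = 0.
With identical firms every q_j equals q_i, so Σ_{j≠i} q_j = 2q_i and 188 = 4q_i, giving q_i = 47.
Price P = 240 - 141 = 99.
Echo's profit: (99 - 52)·47 - 2126 = 83.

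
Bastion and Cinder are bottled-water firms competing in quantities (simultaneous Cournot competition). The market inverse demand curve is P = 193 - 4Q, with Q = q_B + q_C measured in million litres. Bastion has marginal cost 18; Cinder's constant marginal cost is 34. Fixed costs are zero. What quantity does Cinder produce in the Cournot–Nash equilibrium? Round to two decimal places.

11.92

Bastion's profit: π_B = (193 - 4Q)q_B - (18q_B). Setting ∂π_B/∂q_B = 0: 175 - 8q_B - 4(q_C) = 0.
Cinder's first-order condition: 159 - 8q_C - 4(q_B) = 0.
Best responses: q_B = (175 - 4q_C)/8, q_C = (159 - 4q_B)/8.
Substituting one into the other gives q_B = 191/12 and q_C = 143/12.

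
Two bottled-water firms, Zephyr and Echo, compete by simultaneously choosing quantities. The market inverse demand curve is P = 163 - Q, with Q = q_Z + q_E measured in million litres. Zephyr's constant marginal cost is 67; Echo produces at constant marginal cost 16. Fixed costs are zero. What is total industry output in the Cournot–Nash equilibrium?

81

Zephyr's profit: π_Z = (163 - Q)q_Z - (67q_Z). Setting ∂π_Z/∂q_Z = 0: 96 - 2q_Z - (q_E) = 0.
Echo's profit: π_E = (163 - Q)q_E - (16q_E). Setting ∂π_E/∂q_E = 0: 147 - 2q_E - (q_Z) = 0.
Rearranging gives the reaction functions q_Z = (96 - q_E)/2 and q_E = (147 - q_Z)/2.
Substituting one into the other gives q_Z = 15 and q_E = 66.
Total output Q = 15 + 66 = 81.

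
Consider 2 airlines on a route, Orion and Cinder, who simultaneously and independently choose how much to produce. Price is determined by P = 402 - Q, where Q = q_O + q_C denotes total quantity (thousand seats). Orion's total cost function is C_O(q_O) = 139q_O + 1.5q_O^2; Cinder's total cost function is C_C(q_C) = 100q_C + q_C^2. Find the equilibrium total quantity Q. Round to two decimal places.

105.11

Orion's profit: π_O = (402 - Q)q_O - (139q_O + (3/2)q_O²). Setting ∂π_O/∂q_O = 0: 263 - 5q_O - (q_C) = 0.
Cinder's profit: π_C = (402 - Q)q_C - (100q_C + q_C²). Setting ∂π_C/∂q_C = 0: 302 - 4q_C - (q_O) = 0.
Best responses: q_O = (263 - q_C)/5, q_C = (302 - q_O)/4.
Solving the pair: q_O = 750/19, q_C = 1247/19.
Total output Q = 750/19 + 1247/19 = 1997/19.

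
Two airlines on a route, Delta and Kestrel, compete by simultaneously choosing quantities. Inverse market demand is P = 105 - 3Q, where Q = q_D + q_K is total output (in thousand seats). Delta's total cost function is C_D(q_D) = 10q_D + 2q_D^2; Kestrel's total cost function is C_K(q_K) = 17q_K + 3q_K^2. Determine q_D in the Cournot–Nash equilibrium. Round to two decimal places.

Delta's profit: π_D = (105 - 3Q)q_D - (10q_D + 2q_D²). Setting ∂π_D/∂q_D = 0: 95 - 10q_D - 3(q_K) = 0.
Kestrel's profit: π_K = (105 - 3Q)q_K - (17q_K + 3q_K²). Setting ∂π_K/∂q_K = 0: 88 - 12q_K - 3(q_D) = 0.
Best responses: q_D = (95 - 3q_K)/10, q_K = (88 - 3q_D)/12.
Substituting one into the other gives q_D = 292/37 and q_K = 595/111.

7.89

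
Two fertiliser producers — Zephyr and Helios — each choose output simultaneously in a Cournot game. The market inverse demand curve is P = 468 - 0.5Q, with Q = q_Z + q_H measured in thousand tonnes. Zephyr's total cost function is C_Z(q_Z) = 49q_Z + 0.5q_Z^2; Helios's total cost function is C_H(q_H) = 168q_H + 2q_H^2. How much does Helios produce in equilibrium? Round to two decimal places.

Zephyr's profit: π_Z = (468 - 0.5Q)q_Z - (49q_Z + (1/2)q_Z²). Setting ∂π_Z/∂q_Z = 0: 419 - 2q_Z - (1/2)(q_H) = 0.
Helios's profit: π_H = (468 - 0.5Q)q_H - (168q_H + 2q_H²). Setting ∂π_H/∂q_H = 0: 300 - 5q_H - (1/2)(q_Z) = 0.
So q_Z = (419 - (1/2)q_H)/2 and q_H = (300 - (1/2)q_Z)/5.
Substituting one into the other gives q_Z = 199.4872 and q_H = 1562/39.

40.05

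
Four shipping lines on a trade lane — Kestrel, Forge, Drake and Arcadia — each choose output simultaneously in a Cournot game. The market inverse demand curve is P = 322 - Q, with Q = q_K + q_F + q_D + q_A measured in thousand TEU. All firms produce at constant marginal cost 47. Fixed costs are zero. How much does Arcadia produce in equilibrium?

Each firm earns π_i = (322 - Q)q_i - 47q_i.
First-order condition (treating rivals' output as given): 275 - 2q_i - Σ_{j≠i} q_j = 0.
By symmetry each firm produces the same amount; substituting Σ_{j≠i} q_j = 3q_i yields q_i = 275/5 = 55.

55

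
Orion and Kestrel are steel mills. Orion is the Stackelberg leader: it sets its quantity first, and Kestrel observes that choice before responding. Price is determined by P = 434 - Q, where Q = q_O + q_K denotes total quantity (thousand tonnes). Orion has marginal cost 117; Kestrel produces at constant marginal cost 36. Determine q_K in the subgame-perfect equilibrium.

140

Solve by backward induction. Given q_O, the follower Kestrel maximises π_K = (434 - q_O - q_K)q_K - 36q_K.
Setting the follower's marginal profit to zero, 398 - q_O - 2q_K = 0, i.e. q_K = (398 - q_O)/2.
The leader anticipates this reaction. Substituting into P = 434 - Q gives P = 235 - (1/2)q_O, so π_O = (235 - (1/2)q_O)q_O - 117q_O.
The leader's first-order condition 118 - q_O = 0 yields q_O = 118.
Then q_K = (398 - 118)/2 = 140.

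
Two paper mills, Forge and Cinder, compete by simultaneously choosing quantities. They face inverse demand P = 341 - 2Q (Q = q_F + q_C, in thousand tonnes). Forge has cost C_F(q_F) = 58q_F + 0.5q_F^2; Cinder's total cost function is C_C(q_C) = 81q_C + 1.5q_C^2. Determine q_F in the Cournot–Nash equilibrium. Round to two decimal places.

Forge's profit: π_F = (341 - 2Q)q_F - (58q_F + (1/2)q_F²). Setting ∂π_F/∂q_F = 0: 283 - 5q_F - 2(q_C) = 0.
Cinder's profit: π_C = (341 - 2Q)q_C - (81q_C + (3/2)q_C²). Setting ∂π_C/∂q_C = 0: 260 - 7q_C - 2(q_F) = 0.
Rearranging gives the reaction functions q_F = (283 - 2q_C)/5 and q_C = (260 - 2q_F)/7.
Solving the pair: q_F = 1461/31, q_C = 734/31.

47.13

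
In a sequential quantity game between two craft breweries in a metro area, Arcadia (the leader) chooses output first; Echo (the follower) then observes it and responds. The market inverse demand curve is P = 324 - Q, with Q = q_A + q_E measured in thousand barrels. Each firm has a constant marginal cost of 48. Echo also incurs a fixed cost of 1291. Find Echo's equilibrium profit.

The follower Echo best-responds to any q_A: π_E = (324 - Q)q_E - 48q_E.
Follower FOC: 276 - q_A - 2q_E = 0, so q_E(q_A) = (276 - q_A)/2.
Arcadia substitutes q_E(q_A) into its own profit: π_A = q_A(324 - q_A - (276 - q_A)/2) - 48q_A = (186 - (1/2)q_A)q_A - 48q_A.
Maximising: ∂π_A/∂q_A = 138 - q_A = 0, giving q_A = 138.
Then q_E = (276 - 138)/2 = 69.
Price P = 324 - 207 = 117.
Echo's profit: (117 - 48)·69 - 1291 = 3470.

3470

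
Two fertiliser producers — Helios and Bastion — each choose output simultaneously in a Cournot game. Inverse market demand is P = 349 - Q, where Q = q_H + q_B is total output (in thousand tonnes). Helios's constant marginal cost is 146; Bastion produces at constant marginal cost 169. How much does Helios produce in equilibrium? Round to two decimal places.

75.33

Helios's profit: π_H = (349 - Q)q_H - (146q_H). Setting ∂π_H/∂q_H = 0: 203 - 2q_H - (q_B) = 0.
Bastion's profit: π_B = (349 - Q)q_B - (169q_B). Setting ∂π_B/∂q_B = 0: 180 - 2q_B - (q_H) = 0.
So q_H = (203 - q_B)/2 and q_B = (180 - q_H)/2.
Solving the pair: q_H = 226/3, q_B = 157/3.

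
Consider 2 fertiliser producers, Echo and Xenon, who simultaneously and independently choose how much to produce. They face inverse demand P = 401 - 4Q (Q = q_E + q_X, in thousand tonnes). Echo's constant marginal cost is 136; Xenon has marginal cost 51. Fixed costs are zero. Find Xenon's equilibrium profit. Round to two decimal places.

Echo's profit: π_E = (401 - 4Q)q_E - (136q_E). Setting ∂π_E/∂q_E = 0: 265 - 8q_E - 4(q_X) = 0.
Xenon's first-order condition: 350 - 8q_X - 4(q_E) = 0.
So q_E = (265 - 4q_X)/8 and q_X = (350 - 4q_E)/8.
Substituting one into the other gives q_E = 15 and q_X = 145/4.
Price P = 401 - 4·(205/4) = 196.
Xenon's profit: (196 - 51)·(145/4) = 5256.2500.

5256.25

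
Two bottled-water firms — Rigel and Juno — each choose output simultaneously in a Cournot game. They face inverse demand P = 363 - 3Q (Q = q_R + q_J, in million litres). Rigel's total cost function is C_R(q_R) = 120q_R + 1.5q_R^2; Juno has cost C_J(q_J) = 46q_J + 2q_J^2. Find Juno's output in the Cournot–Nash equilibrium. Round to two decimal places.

26.22

Rigel's profit: π_R = (363 - 3Q)q_R - (120q_R + (3/2)q_R²). Setting ∂π_R/∂q_R = 0: 243 - 9q_R - 3(q_J) = 0.
Juno's first-order condition: 317 - 10q_J - 3(q_R) = 0.
So q_R = (243 - 3q_J)/9 and q_J = (317 - 3q_R)/10.
Solving the pair: q_R = 493/27, q_J = 236/9.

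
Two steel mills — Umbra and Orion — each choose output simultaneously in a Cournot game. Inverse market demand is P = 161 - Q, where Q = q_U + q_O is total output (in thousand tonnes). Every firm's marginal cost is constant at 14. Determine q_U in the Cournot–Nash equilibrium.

49

Each firm earns π_i = (161 - Q)q_i - 14q_i.
Setting ∂π_i/∂q_i = 0 with rivals' quantities fixed: 147 - 2q_i - q_j = 0.
By symmetry each firm produces the same amount; substituting q_j = q_i yields q_i = 147/3 = 49.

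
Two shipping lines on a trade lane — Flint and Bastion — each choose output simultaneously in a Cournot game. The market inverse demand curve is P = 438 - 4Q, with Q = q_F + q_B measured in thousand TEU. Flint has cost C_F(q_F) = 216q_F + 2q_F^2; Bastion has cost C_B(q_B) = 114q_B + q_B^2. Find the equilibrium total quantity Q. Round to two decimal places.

Flint's profit: π_F = (438 - 4Q)q_F - (216q_F + 2q_F²). Setting ∂π_F/∂q_F = 0: 222 - 12q_F - 4(q_B) = 0.
Bastion's profit: π_B = (438 - 4Q)q_B - (114q_B + q_B²). Setting ∂π_B/∂q_B = 0: 324 - 10q_B - 4(q_F) = 0.
Rearranging gives the reaction functions q_F = (222 - 4q_B)/12 and q_B = (324 - 4q_F)/10.
Solving the pair: q_F = 231/26, q_B = 375/13.
Total output Q = 231/26 + 375/13 = 981/26.

37.73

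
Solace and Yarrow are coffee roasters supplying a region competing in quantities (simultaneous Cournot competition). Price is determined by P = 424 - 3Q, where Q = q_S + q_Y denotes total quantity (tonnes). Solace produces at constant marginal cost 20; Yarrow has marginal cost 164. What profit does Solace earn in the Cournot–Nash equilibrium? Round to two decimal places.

11122.37

Solace's profit: π_S = (424 - 3Q)q_S - (20q_S). Setting ∂π_S/∂q_S = 0: 404 - 6q_S - 3(q_Y) = 0.
Yarrow's profit: π_Y = (424 - 3Q)q_Y - (164q_Y). Setting ∂π_Y/∂q_Y = 0: 260 - 6q_Y - 3(q_S) = 0.
So q_S = (404 - 3q_Y)/6 and q_Y = (260 - 3q_S)/6.
Substituting one into the other gives q_S = 548/9 and q_Y = 116/9.
Price P = 424 - 3·(664/9) = 608/3.
Solace's profit: (608/3 - 20)·(548/9) = 11122.3704.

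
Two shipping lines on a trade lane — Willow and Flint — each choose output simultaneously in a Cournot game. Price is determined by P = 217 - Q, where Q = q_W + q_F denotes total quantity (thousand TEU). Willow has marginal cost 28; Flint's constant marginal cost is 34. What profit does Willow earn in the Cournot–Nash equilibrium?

Willow's profit: π_W = (217 - Q)q_W - (28q_W). Setting ∂π_W/∂q_W = 0: 189 - 2q_W - (q_F) = 0.
Flint's first-order condition: 183 - 2q_F - (q_W) = 0.
So q_W = (189 - q_F)/2 and q_F = (183 - q_W)/2.
Solving the pair: q_W = 65, q_F = 59.
Price P = 217 - 124 = 93.
Willow's profit: (93 - 28)·65 = 4225.

4225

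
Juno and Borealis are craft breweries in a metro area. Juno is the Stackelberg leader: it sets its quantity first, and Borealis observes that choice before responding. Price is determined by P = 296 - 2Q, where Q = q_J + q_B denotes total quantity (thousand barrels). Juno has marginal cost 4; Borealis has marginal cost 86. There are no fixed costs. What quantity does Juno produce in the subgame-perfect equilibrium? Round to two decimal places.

The follower Borealis best-responds to any q_J: π_B = (296 - 2Q)q_B - 86q_B.
Setting the follower's marginal profit to zero, 210 - 2q_J - 4q_B = 0, i.e. q_B = (210 - 2q_J)/4.
The leader anticipates this reaction. Substituting into P = 296 - 2Q gives P = 191 - q_J, so π_J = (191 - q_J)q_J - 4q_J.
Maximising: ∂π_J/∂q_J = 187 - 2q_J = 0, giving q_J = 187/2.
Then q_B = (210 - 2·(187/2))/4 = 23/4.

93.50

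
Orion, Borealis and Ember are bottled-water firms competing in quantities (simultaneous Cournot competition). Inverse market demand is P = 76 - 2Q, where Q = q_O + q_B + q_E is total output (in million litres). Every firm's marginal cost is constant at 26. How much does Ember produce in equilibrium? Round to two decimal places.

6.25

A representative firm's profit is π_i = q_i(76 - 2Q) - 26q_i.
Setting ∂π_i/∂q_i = 0 with rivals' quantities fixed: 50 - 4q_i - 2·Σ_{j≠i} q_j = 0.
With identical firms every q_j equals q_i, so Σ_{j≠i} q_j = 2q_i and 50 = 8q_i, giving q_i = 25/4.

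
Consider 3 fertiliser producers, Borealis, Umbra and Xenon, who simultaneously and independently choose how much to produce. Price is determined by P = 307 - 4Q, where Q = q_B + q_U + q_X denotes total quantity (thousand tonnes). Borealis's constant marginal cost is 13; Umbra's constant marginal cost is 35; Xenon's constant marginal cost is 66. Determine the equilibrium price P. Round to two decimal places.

Borealis's profit: π_B = (307 - 4Q)q_B - (13q_B). Setting ∂π_B/∂q_B = 0: 294 - 8q_B - 4(q_U + q_X) = 0.
Umbra's profit: π_U = (307 - 4Q)q_U - (35q_U). Setting ∂π_U/∂q_U = 0: 272 - 8q_U - 4(q_B + q_X) = 0.
Xenon's profit: π_X = (307 - 4Q)q_X - (66q_X). Setting ∂π_X/∂q_X = 0: 241 - 8q_X - 4(q_B + q_U) = 0.
Adding the 3 conditions: 807 − 8Q − 8Q = 0, i.e. Q = 807/16.
Back-substituting: q_B = (294 − 807/4)/4 = 369/16, q_U = (272 − 807/4)/4 = 281/16, q_X = (241 − 807/4)/4 = 157/16.
Total output Q = 807/16, so price P = 307 - 4·(807/16) = 421/4.

105.25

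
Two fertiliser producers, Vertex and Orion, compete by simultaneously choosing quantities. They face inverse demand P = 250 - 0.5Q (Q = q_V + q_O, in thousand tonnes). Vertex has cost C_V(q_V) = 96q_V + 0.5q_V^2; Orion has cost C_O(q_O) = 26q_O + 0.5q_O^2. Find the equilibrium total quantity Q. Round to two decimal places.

151.20

Vertex's profit: π_V = (250 - 0.5Q)q_V - (96q_V + (1/2)q_V²). Setting ∂π_V/∂q_V = 0: 154 - 2q_V - (1/2)(q_O) = 0.
Orion's first-order condition: 224 - 2q_O - (1/2)(q_V) = 0.
Best responses: q_V = (154 - (1/2)q_O)/2, q_O = (224 - (1/2)q_V)/2.
Substituting one into the other gives q_V = 784/15 and q_O = 1484/15.
Total output Q = 784/15 + 1484/15 = 756/5.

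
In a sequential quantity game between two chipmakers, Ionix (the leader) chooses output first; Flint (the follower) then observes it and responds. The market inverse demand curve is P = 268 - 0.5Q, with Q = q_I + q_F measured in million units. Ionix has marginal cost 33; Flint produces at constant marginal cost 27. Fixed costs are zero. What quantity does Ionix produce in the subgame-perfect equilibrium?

229

Solve by backward induction. Given q_I, the follower Flint maximises π_F = (268 - (1/2)q_I - (1/2)q_F)q_F - 27q_F.
Setting the follower's marginal profit to zero, 241 - (1/2)q_I - q_F = 0, i.e. q_F = (241 - (1/2)q_I).
Ionix substitutes q_F(q_I) into its own profit: π_I = q_I(268 - (1/2)q_I - (241 - (1/2)q_I)/2) - 33q_I = (295/2 - (1/4)q_I)q_I - 33q_I.
Leader FOC: 229/2 - (1/2)q_I = 0, so q_I = 229.
Then q_F = (241 - (1/2)·229) = 253/2.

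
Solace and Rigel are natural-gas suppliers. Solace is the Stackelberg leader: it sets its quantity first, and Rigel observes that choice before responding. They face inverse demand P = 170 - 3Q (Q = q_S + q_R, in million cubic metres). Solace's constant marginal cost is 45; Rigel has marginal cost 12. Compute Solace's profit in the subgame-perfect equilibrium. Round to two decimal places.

352.67

Solve by backward induction. Given q_S, the follower Rigel maximises π_R = (170 - 3q_S - 3q_R)q_R - 12q_R.
∂π_R/∂q_R = 158 - 3q_S - 6q_R = 0 gives the reaction function q_R = (158 - 3q_S)/6.
The leader anticipates this reaction. Substituting into P = 170 - 3Q gives P = 91 - (3/2)q_S, so π_S = (91 - (3/2)q_S)q_S - 45q_S.
The leader's first-order condition 46 - 3q_S = 0 yields q_S = 46/3.
Then q_R = (158 - 3·(46/3))/6 = 56/3.
Price P = 170 - 3·34 = 68.
Solace's profit: (68 - 45)·(46/3) = 1058/3.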